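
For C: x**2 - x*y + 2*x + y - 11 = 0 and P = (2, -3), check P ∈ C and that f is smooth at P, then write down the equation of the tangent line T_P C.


Tangent line at P: 9*x - y - 21 = 0.

Step 1: f(2, -3) = 0, so P lies on C.
Step 2: partial derivatives
  f_x(x, y) = 2*x - y + 2, f_y(x, y) = 1 - x.
  f_x(P) = 9, f_y(P) = -1 (gradient nonzero, so P is smooth).
Step 3: tangent line at P: 9·(x − 2) + -1·(y − -3) = 0.
Expanding: 9*x - y - 21 = 0.


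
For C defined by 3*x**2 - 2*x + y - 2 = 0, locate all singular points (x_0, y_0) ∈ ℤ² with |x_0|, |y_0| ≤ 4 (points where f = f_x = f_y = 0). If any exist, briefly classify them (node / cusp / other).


No singular points in the scanned grid; C is smooth there.

Compute partial derivatives:
  f_x = 6*x - 2.
  f_y = 1.
f_y = 1 is a nonzero constant, so f_y never vanishes: no point (x, y) can satisfy f = f_x = f_y = 0. In particular no (x, y) ∈ {−4, ..., 4}² is singular; the curve is smooth.


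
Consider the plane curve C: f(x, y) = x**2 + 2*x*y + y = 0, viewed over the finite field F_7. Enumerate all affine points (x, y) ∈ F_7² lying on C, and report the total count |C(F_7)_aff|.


Affine F_7-points: {(0, 0), (1, 2), (2, 2), (4, 6), (5, 6), (6, 1)}; count = 6.

For each of the 49 pairs (x, y) ∈ F_7², evaluate f(x, y) mod 7. Record the zeros.
  x = 0: [0↦0, 1↦1, 2↦2, 3↦3, 4↦4, 5↦5, 6↦6]  zeros at y ∈ {0}
  x = 1: [0↦1, 1↦4, 2↦0, 3↦3, 4↦6, 5↦2, 6↦5]  zeros at y ∈ {2}
  x = 2: [0↦4, 1↦2, 2↦0, 3↦5, 4↦3, 5↦1, 6↦6]  zeros at y ∈ {2}
  x = 3: [0↦2, 1↦2, 2↦2, 3↦2, 4↦2, 5↦2, 6↦2]  zeros at y ∈ ∅
  x = 4: [0↦2, 1↦4, 2↦6, 3↦1, 4↦3, 5↦5, 6↦0]  zeros at y ∈ {6}
  x = 5: [0↦4, 1↦1, 2↦5, 3↦2, 4↦6, 5↦3, 6↦0]  zeros at y ∈ {6}
  x = 6: [0↦1, 1↦0, 2↦6, 3↦5, 4↦4, 5↦3, 6↦2]  zeros at y ∈ {1}
Collecting zeros: affine points = {(0, 0), (1, 2), (2, 2), (4, 6), (5, 6), (6, 1)}.
Total count |C(F_7)_aff| = 6.


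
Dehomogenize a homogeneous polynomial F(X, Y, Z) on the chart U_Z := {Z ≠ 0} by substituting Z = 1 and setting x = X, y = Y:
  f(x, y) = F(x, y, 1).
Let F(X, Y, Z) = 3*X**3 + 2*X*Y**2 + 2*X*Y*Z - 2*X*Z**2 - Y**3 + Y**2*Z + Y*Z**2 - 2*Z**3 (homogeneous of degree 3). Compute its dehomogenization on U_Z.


f(x, y) = 3*x**3 + 2*x*y**2 + 2*x*y - 2*x - y**3 + y**2 + y - 2

On U_Z we set Z = 1. Each monomial c·X^i·Y^j·Z^k in F becomes c·x^i·y^j·1^k = c·x^i·y^j.
Substituting Z = 1: F(X, Y, 1) = 3*x**3 + 2*x*y**2 + 2*x*y - 2*x - y**3 + y**2 + y - 2.
Note: deg(f) ≤ deg(F) = 3; strict inequality happens when F is divisible by Z (lost terms).


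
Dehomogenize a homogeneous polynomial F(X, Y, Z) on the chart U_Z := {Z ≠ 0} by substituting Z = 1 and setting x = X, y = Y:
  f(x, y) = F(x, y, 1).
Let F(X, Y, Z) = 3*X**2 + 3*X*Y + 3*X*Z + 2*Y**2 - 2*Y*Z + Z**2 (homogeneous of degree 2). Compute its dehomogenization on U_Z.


f(x, y) = 3*x**2 + 3*x*y + 3*x + 2*y**2 - 2*y + 1

On U_Z we set Z = 1. Each monomial c·X^i·Y^j·Z^k in F becomes c·x^i·y^j·1^k = c·x^i·y^j.
Substituting Z = 1: F(X, Y, 1) = 3*x**2 + 3*x*y + 3*x + 2*y**2 - 2*y + 1.
Note: deg(f) ≤ deg(F) = 2; strict inequality happens when F is divisible by Z (lost terms).


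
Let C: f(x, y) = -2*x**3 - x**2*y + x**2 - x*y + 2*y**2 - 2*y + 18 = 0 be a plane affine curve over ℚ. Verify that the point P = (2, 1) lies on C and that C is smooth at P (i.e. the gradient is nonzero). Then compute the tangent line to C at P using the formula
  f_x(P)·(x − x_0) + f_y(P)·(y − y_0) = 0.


Tangent line at P: -25*x - 4*y + 54 = 0.

Step 1: f(2, 1) = 0, so P lies on C.
Step 2: partial derivatives
  f_x(x, y) = -6*x**2 - 2*x*y + 2*x - y, f_y(x, y) = -x**2 - x + 4*y - 2.
  f_x(P) = -25, f_y(P) = -4 (gradient nonzero, so P is smooth).
Step 3: tangent line at P: -25·(x − 2) + -4·(y − 1) = 0.
Expanding: -25*x - 4*y + 54 = 0.


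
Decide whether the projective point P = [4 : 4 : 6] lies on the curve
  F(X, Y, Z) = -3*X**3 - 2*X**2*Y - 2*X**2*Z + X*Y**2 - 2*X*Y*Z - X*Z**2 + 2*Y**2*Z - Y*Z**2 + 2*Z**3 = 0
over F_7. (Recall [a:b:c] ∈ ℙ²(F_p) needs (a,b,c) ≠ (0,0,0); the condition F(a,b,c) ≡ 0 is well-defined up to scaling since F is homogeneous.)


F(4,4,6) ≡ 4 (mod 7); P is NOT on the curve.

Evaluate F(4, 4, 6) term-by-term (mod 7).
  -3*X**3 ↦ -3·64·1·1 = -192
  -2*X**2*Y ↦ -2·16·4·1 = -128
  -2*X**2*Z ↦ -2·16·1·6 = -192
  X*Y**2 ↦ 1·4·16·1 = 64
  -2*X*Y*Z ↦ -2·4·4·6 = -192
  -X*Z**2 ↦ -1·4·1·36 = -144
  2*Y**2*Z ↦ 2·1·16·6 = 192
  -Y*Z**2 ↦ -1·1·4·36 = -144
  2*Z**3 ↦ 2·1·1·216 = 432
Sum: F(4, 4, 6) = (-192) + (-128) + (-192) + (64) + (-192) + (-144) + (192) + (-144) + (432) = -304.
Reducing mod 7: -304 ≡ 4 (mod 7).
Since F(a, b, c) ≡ 4 ≠ 0 (mod 7), P does NOT lie on the curve.


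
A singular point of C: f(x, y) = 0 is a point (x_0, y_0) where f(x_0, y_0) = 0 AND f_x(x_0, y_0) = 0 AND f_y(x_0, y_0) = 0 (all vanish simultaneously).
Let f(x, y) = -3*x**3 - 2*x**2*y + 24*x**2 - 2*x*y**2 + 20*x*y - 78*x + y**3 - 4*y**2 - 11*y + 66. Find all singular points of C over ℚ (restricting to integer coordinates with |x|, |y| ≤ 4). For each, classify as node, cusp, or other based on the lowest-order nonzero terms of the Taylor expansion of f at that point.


Singular points: {(2, 3)}; classification: cusp.

Compute partial derivatives:
  f_x = -9*x**2 - 4*x*y + 48*x - 2*y**2 + 20*y - 78.
  f_y = -2*x**2 - 4*x*y + 20*x + 3*y**2 - 8*y - 11.
Scan x_0 ∈ {−4, ..., 4}. For each x_0, f_y(x_0, y) is a polynomial in y; find its integer roots y ∈ {−4, ..., 4}, then test f_x and f at those candidates.
  x = -4: f_y(-4, y) = 3*y**2 + 8*y - 123; no integer root y with |y| ≤ 4.
  x = -3: f_y(-3, y) = 3*y**2 + 4*y - 89; no integer root y with |y| ≤ 4.
  x = -2: f_y(-2, y) = 3*y**2 - 59; no integer root y with |y| ≤ 4.
  x = -1: f_y(-1, y) = 3*y**2 - 4*y - 33; no integer root y with |y| ≤ 4.
  x = 0: f_y(0, y) = 3*y**2 - 8*y - 11; vanishes at y ∈ {-1}. (0, -1): f_x = -100 ≠ 0.
  x = 1: f_y(1, y) = 3*y**2 - 12*y + 7; no integer root y with |y| ≤ 4.
  x = 2: f_y(2, y) = 3*y**2 - 16*y + 21; vanishes at y ∈ {3}. (2, 3): f_x = 0, f = 0 — SINGULAR.
  x = 3: f_y(3, y) = 3*y**2 - 20*y + 31; no integer root y with |y| ≤ 4.
  x = 4: f_y(4, y) = 3*y**2 - 24*y + 37; no integer root y with |y| ≤ 4.
Only singular point on the grid: (2, 3).
Classify: substitute x = 2 + u, y = 3 + v and expand: f = -3*u**3 - 2*u**2*v - 2*u*v**2 + v**3 + v**2.
No constant or linear terms (consistent with a singular point). Quadratic part: v**2. Cubic part: -3*u**3 - 2*u**2*v - 2*u*v**2 + v**3.
The quadratic part v**2 is a perfect square, so there is a single (double) tangent line v = 0, i.e. y = 3. Restricting the cubic part to that line (v = 0) leaves -3*u**3 ≠ 0, so f is not divisible by v and the branch is v² ≈ 3*u**3 to lowest order — this is a cusp.
Classification: cusp.


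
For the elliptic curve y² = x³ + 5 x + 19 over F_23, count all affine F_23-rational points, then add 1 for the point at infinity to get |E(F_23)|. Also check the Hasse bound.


Affine points = {(1, 5), (1, 18), (5, 10), (5, 13), (6, 9), (6, 14), (7, 11), (7, 12), (11, 5), (11, 18), (12, 6), (12, 17), (13, 2), (13, 21), (14, 2), (14, 21), (16, 3), (16, 20), (17, 7), (17, 16), (19, 2), (19, 21), (20, 0), (21, 1), (21, 22), (22, 6), (22, 17)}; affine count = 27; |E(F_23)| = 28.

Discriminant check: Δ ∝ 4a³ + 27b² = 4·5³ + 27·19² = 4·125 + 27·361 ≡ 12 (mod 23). Nonzero ⇒ E is nonsingular.
For each x ∈ F_23, compute rhs = x³ + 5·x + 19 mod 23, then count y ∈ F_23 with y² ≡ rhs.
  x = 0: rhs = 19, matching y values: none (0 points).
  x = 1: rhs = 2, matching y values: 5, 18 (2 points).
  x = 2: rhs = 14, matching y values: none (0 points).
  x = 3: rhs = 15, matching y values: none (0 points).
  x = 4: rhs = 11, matching y values: none (0 points).
  x = 5: rhs = 8, matching y values: 10, 13 (2 points).
  x = 6: rhs = 12, matching y values: 9, 14 (2 points).
  x = 7: rhs = 6, matching y values: 11, 12 (2 points).
  x = 8: rhs = 19, matching y values: none (0 points).
  x = 9: rhs = 11, matching y values: none (0 points).
  x = 10: rhs = 11, matching y values: none (0 points).
  x = 11: rhs = 2, matching y values: 5, 18 (2 points).
  x = 12: rhs = 13, matching y values: 6, 17 (2 points).
  x = 13: rhs = 4, matching y values: 2, 21 (2 points).
  x = 14: rhs = 4, matching y values: 2, 21 (2 points).
  x = 15: rhs = 19, matching y values: none (0 points).
  x = 16: rhs = 9, matching y values: 3, 20 (2 points).
  x = 17: rhs = 3, matching y values: 7, 16 (2 points).
  x = 18: rhs = 7, matching y values: none (0 points).
  x = 19: rhs = 4, matching y values: 2, 21 (2 points).
  x = 20: rhs = 0, matching y values: 0 (1 points).
  x = 21: rhs = 1, matching y values: 1, 22 (2 points).
  x = 22: rhs = 13, matching y values: 6, 17 (2 points).
Total affine count: 27.
Full point count |E(F_23)| = 27 + 1 = 28.
Hasse bound: |28 − (23+1)| = |4| = 4 ≤ 2√23 ≈ 9.5917 ✓.


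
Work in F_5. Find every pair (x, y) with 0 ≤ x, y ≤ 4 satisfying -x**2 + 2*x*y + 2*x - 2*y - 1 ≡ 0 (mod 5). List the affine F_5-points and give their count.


Affine F_5-points: {(0, 2), (1, 0), (1, 1), (1, 2), (1, 3), (1, 4), (2, 3), (3, 1), (4, 4)}; count = 9.

For each of the 25 pairs (x, y) ∈ F_5², evaluate f(x, y) mod 5. Record the zeros.
  x = 0: [0↦4, 1↦2, 2↦0, 3↦3, 4↦1]  zeros at y ∈ {2}
  x = 1: [0↦0, 1↦0, 2↦0, 3↦0, 4↦0]  zeros at y ∈ {0, 1, 2, 3, 4}
  x = 2: [0↦4, 1↦1, 2↦3, 3↦0, 4↦2]  zeros at y ∈ {3}
  x = 3: [0↦1, 1↦0, 2↦4, 3↦3, 4↦2]  zeros at y ∈ {1}
  x = 4: [0↦1, 1↦2, 2↦3, 3↦4, 4↦0]  zeros at y ∈ {4}
Collecting zeros: affine points = {(0, 2), (1, 0), (1, 1), (1, 2), (1, 3), (1, 4), (2, 3), (3, 1), (4, 4)}.
Total count |C(F_5)_aff| = 9.


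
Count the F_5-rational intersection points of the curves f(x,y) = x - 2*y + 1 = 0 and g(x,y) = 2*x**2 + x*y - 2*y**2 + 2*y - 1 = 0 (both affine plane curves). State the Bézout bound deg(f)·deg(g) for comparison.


Common zeros: ∅; count = 0; Bézout bound = 2.

deg(f) = 1, deg(g) = 2, so Bézout bound = 2.
Scan x ∈ F_5. For each x, list the y ∈ F_5 with f(x, y) ≡ 0 and those with g(x, y) ≡ 0 (mod 5); the common zeros in that column are the intersection.
  x = 0: f ≡ 0 at y ∈ {3}; g ≡ 0 at y ∈ {2, 4}; common: ∅.
  x = 1: f ≡ 0 at y ∈ {1}; g ≡ 0 at y ∈ ∅; common: ∅.
  x = 2: f ≡ 0 at y ∈ {4}; g ≡ 0 at y ∈ ∅; common: ∅.
  x = 3: f ≡ 0 at y ∈ {2}; g ≡ 0 at y ∈ {1, 4}; common: ∅.
  x = 4: f ≡ 0 at y ∈ {0}; g ≡ 0 at y ∈ {1, 2}; common: ∅.
Collecting: common zeros = ∅, so the count is 0.
Comparison with the Bézout bound: 0 ≤ 2 = deg(f)·deg(g), as expected for curves with no common component (the affine F_5-count falls short of the bound because intersections may lie at infinity, over extension fields, or carry multiplicity).


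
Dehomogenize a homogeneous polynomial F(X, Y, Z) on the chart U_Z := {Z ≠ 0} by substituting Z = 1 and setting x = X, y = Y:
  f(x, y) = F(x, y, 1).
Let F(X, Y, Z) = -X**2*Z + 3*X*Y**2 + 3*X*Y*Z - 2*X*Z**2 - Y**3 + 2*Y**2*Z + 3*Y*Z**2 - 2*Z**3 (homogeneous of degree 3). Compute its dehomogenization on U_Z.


f(x, y) = -x**2 + 3*x*y**2 + 3*x*y - 2*x - y**3 + 2*y**2 + 3*y - 2

On U_Z we set Z = 1. Each monomial c·X^i·Y^j·Z^k in F becomes c·x^i·y^j·1^k = c·x^i·y^j.
Substituting Z = 1: F(X, Y, 1) = -x**2 + 3*x*y**2 + 3*x*y - 2*x - y**3 + 2*y**2 + 3*y - 2.
Note: deg(f) ≤ deg(F) = 3; strict inequality happens when F is divisible by Z (lost terms).


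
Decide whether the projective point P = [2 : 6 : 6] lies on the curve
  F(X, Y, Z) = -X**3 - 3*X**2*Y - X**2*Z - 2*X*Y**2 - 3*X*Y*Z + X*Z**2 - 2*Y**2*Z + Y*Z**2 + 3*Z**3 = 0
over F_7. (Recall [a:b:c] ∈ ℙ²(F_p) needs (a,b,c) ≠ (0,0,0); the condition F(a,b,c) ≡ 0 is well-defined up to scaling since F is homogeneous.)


F(2,6,6) ≡ 5 (mod 7); P is NOT on the curve.

Evaluate F(2, 6, 6) term-by-term (mod 7).
  -X**3 ↦ -1·8·1·1 = -8
  -3*X**2*Y ↦ -3·4·6·1 = -72
  -X**2*Z ↦ -1·4·1·6 = -24
  -2*X*Y**2 ↦ -2·2·36·1 = -144
  -3*X*Y*Z ↦ -3·2·6·6 = -216
  X*Z**2 ↦ 1·2·1·36 = 72
  -2*Y**2*Z ↦ -2·1·36·6 = -432
  Y*Z**2 ↦ 1·1·6·36 = 216
  3*Z**3 ↦ 3·1·1·216 = 648
Sum: F(2, 6, 6) = (-8) + (-72) + (-24) + (-144) + (-216) + (72) + (-432) + (216) + (648) = 40.
Reducing mod 7: 40 ≡ 5 (mod 7).
Since F(a, b, c) ≡ 5 ≠ 0 (mod 7), P does NOT lie on the curve.


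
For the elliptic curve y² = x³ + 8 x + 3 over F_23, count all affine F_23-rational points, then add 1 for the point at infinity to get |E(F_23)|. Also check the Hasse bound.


Affine points = {(0, 7), (0, 16), (1, 9), (1, 14), (2, 2), (2, 21), (3, 10), (3, 13), (8, 2), (8, 21), (10, 5), (10, 18), (13, 2), (13, 21), (15, 5), (15, 18), (16, 8), (16, 15), (21, 5), (21, 18)}; affine count = 20; |E(F_23)| = 21.

Discriminant check: Δ ∝ 4a³ + 27b² = 4·8³ + 27·3² = 4·512 + 27·9 ≡ 14 (mod 23). Nonzero ⇒ E is nonsingular.
For each x ∈ F_23, compute rhs = x³ + 8·x + 3 mod 23, then count y ∈ F_23 with y² ≡ rhs.
  x = 0: rhs = 3, matching y values: 7, 16 (2 points).
  x = 1: rhs = 12, matching y values: 9, 14 (2 points).
  x = 2: rhs = 4, matching y values: 2, 21 (2 points).
  x = 3: rhs = 8, matching y values: 10, 13 (2 points).
  x = 4: rhs = 7, matching y values: none (0 points).
  x = 5: rhs = 7, matching y values: none (0 points).
  x = 6: rhs = 14, matching y values: none (0 points).
  x = 7: rhs = 11, matching y values: none (0 points).
  x = 8: rhs = 4, matching y values: 2, 21 (2 points).
  x = 9: rhs = 22, matching y values: none (0 points).
  x = 10: rhs = 2, matching y values: 5, 18 (2 points).
  x = 11: rhs = 19, matching y values: none (0 points).
  x = 12: rhs = 10, matching y values: none (0 points).
  x = 13: rhs = 4, matching y values: 2, 21 (2 points).
  x = 14: rhs = 7, matching y values: none (0 points).
  x = 15: rhs = 2, matching y values: 5, 18 (2 points).
  x = 16: rhs = 18, matching y values: 8, 15 (2 points).
  x = 17: rhs = 15, matching y values: none (0 points).
  x = 18: rhs = 22, matching y values: none (0 points).
  x = 19: rhs = 22, matching y values: none (0 points).
  x = 20: rhs = 21, matching y values: none (0 points).
  x = 21: rhs = 2, matching y values: 5, 18 (2 points).
  x = 22: rhs = 17, matching y values: none (0 points).
Total affine count: 20.
Full point count |E(F_23)| = 20 + 1 = 21.
Hasse bound: |21 − (23+1)| = |-3| = 3 ≤ 2√23 ≈ 9.5917 ✓.


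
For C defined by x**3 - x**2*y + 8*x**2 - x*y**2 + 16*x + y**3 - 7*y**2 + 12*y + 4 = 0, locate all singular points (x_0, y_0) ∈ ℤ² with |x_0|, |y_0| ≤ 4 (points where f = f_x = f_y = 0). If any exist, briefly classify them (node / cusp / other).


Singular points: {(-2, 2)}; classification: cusp.

Compute partial derivatives:
  f_x = 3*x**2 - 2*x*y + 16*x - y**2 + 16.
  f_y = -x**2 - 2*x*y + 3*y**2 - 14*y + 12.
Scan x_0 ∈ {−4, ..., 4}. For each x_0, f_y(x_0, y) is a polynomial in y; find its integer roots y ∈ {−4, ..., 4}, then test f_x and f at those candidates.
  x = -4: f_y(-4, y) = 3*y**2 - 6*y - 4; no integer root y with |y| ≤ 4.
  x = -3: f_y(-3, y) = 3*y**2 - 8*y + 3; no integer root y with |y| ≤ 4.
  x = -2: f_y(-2, y) = 3*y**2 - 10*y + 8; vanishes at y ∈ {2}. (-2, 2): f_x = 0, f = 0 — SINGULAR.
  x = -1: f_y(-1, y) = 3*y**2 - 12*y + 11; no integer root y with |y| ≤ 4.
  x = 0: f_y(0, y) = 3*y**2 - 14*y + 12; no integer root y with |y| ≤ 4.
  x = 1: f_y(1, y) = 3*y**2 - 16*y + 11; no integer root y with |y| ≤ 4.
  x = 2: f_y(2, y) = 3*y**2 - 18*y + 8; no integer root y with |y| ≤ 4.
  x = 3: f_y(3, y) = 3*y**2 - 20*y + 3; no integer root y with |y| ≤ 4.
  x = 4: f_y(4, y) = 3*y**2 - 22*y - 4; no integer root y with |y| ≤ 4.
Only singular point on the grid: (-2, 2).
Classify: substitute x = -2 + u, y = 2 + v and expand: f = u**3 - u**2*v - u*v**2 + v**3 + v**2.
No constant or linear terms (consistent with a singular point). Quadratic part: v**2. Cubic part: u**3 - u**2*v - u*v**2 + v**3.
The quadratic part v**2 is a perfect square, so there is a single (double) tangent line v = 0, i.e. y = 2. Restricting the cubic part to that line (v = 0) leaves u**3 ≠ 0, so f is not divisible by v and the branch is v² ≈ -u**3 to lowest order — this is a cusp.
Classification: cusp.


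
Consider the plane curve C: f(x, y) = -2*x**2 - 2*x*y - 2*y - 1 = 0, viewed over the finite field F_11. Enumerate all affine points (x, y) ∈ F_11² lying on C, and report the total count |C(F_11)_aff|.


Affine F_11-points: {(0, 5), (1, 2), (2, 4), (3, 10), (4, 0), (5, 4), (6, 5), (7, 0), (8, 2), (9, 10)}; count = 10.

For each of the 121 pairs (x, y) ∈ F_11², evaluate f(x, y) mod 11. Record the zeros.
  x = 0: [0↦10, 1↦8, 2↦6, 3↦4, 4↦2, 5↦0, 6↦9, 7↦7, 8↦5, 9↦3, 10↦1]  zeros at y ∈ {5}
  x = 1: [0↦8, 1↦4, 2↦0, 3↦7, 4↦3, 5↦10, 6↦6, 7↦2, 8↦9, 9↦5, 10↦1]  zeros at y ∈ {2}
  x = 2: [0↦2, 1↦7, 2↦1, 3↦6, 4↦0, 5↦5, 6↦10, 7↦4, 8↦9, 9↦3, 10↦8]  zeros at y ∈ {4}
  x = 3: [0↦3, 1↦6, 2↦9, 3↦1, 4↦4, 5↦7, 6↦10, 7↦2, 8↦5, 9↦8, 10↦0]  zeros at y ∈ {10}
  x = 4: [0↦0, 1↦1, 2↦2, 3↦3, 4↦4, 5↦5, 6↦6, 7↦7, 8↦8, 9↦9, 10↦10]  zeros at y ∈ {0}
  x = 5: [0↦4, 1↦3, 2↦2, 3↦1, 4↦0, 5↦10, 6↦9, 7↦8, 8↦7, 9↦6, 10↦5]  zeros at y ∈ {4}
  x = 6: [0↦4, 1↦1, 2↦9, 3↦6, 4↦3, 5↦0, 6↦8, 7↦5, 8↦2, 9↦10, 10↦7]  zeros at y ∈ {5}
  x = 7: [0↦0, 1↦6, 2↦1, 3↦7, 4↦2, 5↦8, 6↦3, 7↦9, 8↦4, 9↦10, 10↦5]  zeros at y ∈ {0}
  x = 8: [0↦3, 1↦7, 2↦0, 3↦4, 4↦8, 5↦1, 6↦5, 7↦9, 8↦2, 9↦6, 10↦10]  zeros at y ∈ {2}
  x = 9: [0↦2, 1↦4, 2↦6, 3↦8, 4↦10, 5↦1, 6↦3, 7↦5, 8↦7, 9↦9, 10↦0]  zeros at y ∈ {10}
  x = 10: [0↦8, 1↦8, 2↦8, 3↦8, 4↦8, 5↦8, 6↦8, 7↦8, 8↦8, 9↦8, 10↦8]  zeros at y ∈ ∅
Collecting zeros: affine points = {(0, 5), (1, 2), (2, 4), (3, 10), (4, 0), (5, 4), (6, 5), (7, 0), (8, 2), (9, 10)}.
Total count |C(F_11)_aff| = 10.


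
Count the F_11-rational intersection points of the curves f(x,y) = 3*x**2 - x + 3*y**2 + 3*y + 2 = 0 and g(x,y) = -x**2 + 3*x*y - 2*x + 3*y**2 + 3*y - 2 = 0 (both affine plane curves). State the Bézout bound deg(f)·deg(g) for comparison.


Common zeros: ∅; count = 0; Bézout bound = 4.

deg(f) = 2, deg(g) = 2, so Bézout bound = 4.
Scan x ∈ F_11. For each x, list the y ∈ F_11 with f(x, y) ≡ 0 and those with g(x, y) ≡ 0 (mod 11); the common zeros in that column are the intersection.
  x = 0: f ≡ 0 at y ∈ ∅; g ≡ 0 at y ∈ {5}; common: ∅.
  x = 1: f ≡ 0 at y ∈ {2, 8}; g ≡ 0 at y ∈ ∅; common: ∅.
  x = 2: f ≡ 0 at y ∈ ∅; g ≡ 0 at y ∈ {3, 5}; common: ∅.
  x = 3: f ≡ 0 at y ∈ {2, 8}; g ≡ 0 at y ∈ ∅; common: ∅.
  x = 4: f ≡ 0 at y ∈ ∅; g ≡ 0 at y ∈ {8, 9}; common: ∅.
  x = 5: f ≡ 0 at y ∈ {4, 6}; g ≡ 0 at y ∈ {2, 3}; common: ∅.
  x = 6: f ≡ 0 at y ∈ {1, 9}; g ≡ 0 at y ∈ ∅; common: ∅.
  x = 7: f ≡ 0 at y ∈ ∅; g ≡ 0 at y ∈ {6, 8}; common: ∅.
  x = 8: f ≡ 0 at y ∈ ∅; g ≡ 0 at y ∈ ∅; common: ∅.
  x = 9: f ≡ 0 at y ∈ {1, 9}; g ≡ 0 at y ∈ {6}; common: ∅.
  x = 10: f ≡ 0 at y ∈ {4, 6}; g ≡ 0 at y ∈ {2, 9}; common: ∅.
Collecting: common zeros = ∅, so the count is 0.
Comparison with the Bézout bound: 0 ≤ 4 = deg(f)·deg(g), as expected for curves with no common component (the affine F_11-count falls short of the bound because intersections may lie at infinity, over extension fields, or carry multiplicity).


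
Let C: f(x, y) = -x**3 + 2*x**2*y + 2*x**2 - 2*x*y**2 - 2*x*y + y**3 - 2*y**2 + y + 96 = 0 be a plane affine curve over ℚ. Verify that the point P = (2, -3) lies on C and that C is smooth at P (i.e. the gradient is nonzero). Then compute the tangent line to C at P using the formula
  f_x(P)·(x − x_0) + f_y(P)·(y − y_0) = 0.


Tangent line at P: -40*x + 68*y + 284 = 0.

Step 1: f(2, -3) = 0, so P lies on C.
Step 2: partial derivatives
  f_x(x, y) = -3*x**2 + 4*x*y + 4*x - 2*y**2 - 2*y, f_y(x, y) = 2*x**2 - 4*x*y - 2*x + 3*y**2 - 4*y + 1.
  f_x(P) = -40, f_y(P) = 68 (gradient nonzero, so P is smooth).
Step 3: tangent line at P: -40·(x − 2) + 68·(y − -3) = 0.
Expanding: -40*x + 68*y + 284 = 0.


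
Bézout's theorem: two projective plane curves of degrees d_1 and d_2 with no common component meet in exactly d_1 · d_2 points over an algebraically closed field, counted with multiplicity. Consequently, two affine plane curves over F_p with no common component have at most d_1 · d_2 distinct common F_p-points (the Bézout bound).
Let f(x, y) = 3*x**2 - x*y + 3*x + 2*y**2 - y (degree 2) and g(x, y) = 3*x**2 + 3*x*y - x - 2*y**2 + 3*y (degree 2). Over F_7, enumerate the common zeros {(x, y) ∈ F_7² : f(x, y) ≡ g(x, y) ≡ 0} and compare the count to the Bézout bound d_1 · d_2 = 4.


Common zeros: {(0, 0), (3, 3)}; count = 2; Bézout bound = 4.

deg(f) = 2, deg(g) = 2, so Bézout bound = 4.
Scan x ∈ F_7. For each x, list the y ∈ F_7 with f(x, y) ≡ 0 and those with g(x, y) ≡ 0 (mod 7); the common zeros in that column are the intersection.
  x = 0: f ≡ 0 at y ∈ {0, 4}; g ≡ 0 at y ∈ {0, 5}; common: {0}.
  x = 1: f ≡ 0 at y ∈ ∅; g ≡ 0 at y ∈ ∅; common: ∅.
  x = 2: f ≡ 0 at y ∈ ∅; g ≡ 0 at y ∈ {4}; common: ∅.
  x = 3: f ≡ 0 at y ∈ {3, 6}; g ≡ 0 at y ∈ {3}; common: {3}.
  x = 4: f ≡ 0 at y ∈ {3}; g ≡ 0 at y ∈ ∅; common: ∅.
  x = 5: f ≡ 0 at y ∈ {4, 6}; g ≡ 0 at y ∈ {0, 2}; common: ∅.
  x = 6: f ≡ 0 at y ∈ {0}; g ≡ 0 at y ∈ {3, 4}; common: ∅.
Collecting: common zeros = {(0, 0), (3, 3)}, so the count is 2.
Comparison with the Bézout bound: 2 ≤ 4 = deg(f)·deg(g), as expected for curves with no common component (the affine F_7-count falls short of the bound because intersections may lie at infinity, over extension fields, or carry multiplicity).


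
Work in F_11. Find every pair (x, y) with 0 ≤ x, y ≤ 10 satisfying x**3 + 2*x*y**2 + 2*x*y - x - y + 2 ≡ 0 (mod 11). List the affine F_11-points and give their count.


Affine F_11-points: {(0, 2), (4, 1), (4, 5), (8, 0), (8, 8), (9, 3), (9, 4), (10, 6), (10, 9)}; count = 9.

For each of the 121 pairs (x, y) ∈ F_11², evaluate f(x, y) mod 11. Record the zeros.
  x = 0: [0↦2, 1↦1, 2↦0, 3↦10, 4↦9, 5↦8, 6↦7, 7↦6, 8↦5, 9↦4, 10↦3]  zeros at y ∈ {2}
  x = 1: [0↦2, 1↦5, 2↦1, 3↦1, 4↦5, 5↦2, 6↦3, 7↦8, 8↦6, 9↦8, 10↦3]  zeros at y ∈ ∅
  x = 2: [0↦8, 1↦4, 2↦8, 3↦9, 4↦7, 5↦2, 6↦5, 7↦5, 8↦2, 9↦7, 10↦9]  zeros at y ∈ ∅
  x = 3: [0↦4, 1↦4, 2↦5, 3↦7, 4↦10, 5↦3, 6↦8, 7↦3, 8↦10, 9↦7, 10↦5]  zeros at y ∈ ∅
  x = 4: [0↦7, 1↦0, 2↦9, 3↦1, 4↦9, 5↦0, 6↦7, 7↦8, 8↦3, 9↦3, 10↦8]  zeros at y ∈ {1, 5}
  x = 5: [0↦1, 1↦9, 2↦4, 3↦8, 4↦10, 5↦10, 6↦8, 7↦4, 8↦9, 9↦1, 10↦2]  zeros at y ∈ ∅
  x = 6: [0↦3, 1↦4, 2↦7, 3↦1, 4↦8, 5↦6, 6↦6, 7↦8, 8↦1, 9↦7, 10↦4]  zeros at y ∈ ∅
  x = 7: [0↦8, 1↦2, 2↦2, 3↦8, 4↦9, 5↦5, 6↦7, 7↦4, 8↦7, 9↦5, 10↦9]  zeros at y ∈ ∅
  x = 8: [0↦0, 1↦9, 2↦6, 3↦2, 4↦8, 5↦2, 6↦6, 7↦9, 8↦0, 9↦1, 10↦1]  zeros at y ∈ {0, 8}
  x = 9: [0↦7, 1↦9, 2↦3, 3↦0, 4↦0, 5↦3, 6↦9, 7↦7, 8↦8, 9↦1, 10↦8]  zeros at y ∈ {3, 4}
  x = 10: [0↦2, 1↦8, 2↦10, 3↦8, 4↦2, 5↦3, 6↦0, 7↦4, 8↦4, 9↦0, 10↦3]  zeros at y ∈ {6, 9}
Collecting zeros: affine points = {(0, 2), (4, 1), (4, 5), (8, 0), (8, 8), (9, 3), (9, 4), (10, 6), (10, 9)}.
Total count |C(F_11)_aff| = 9.


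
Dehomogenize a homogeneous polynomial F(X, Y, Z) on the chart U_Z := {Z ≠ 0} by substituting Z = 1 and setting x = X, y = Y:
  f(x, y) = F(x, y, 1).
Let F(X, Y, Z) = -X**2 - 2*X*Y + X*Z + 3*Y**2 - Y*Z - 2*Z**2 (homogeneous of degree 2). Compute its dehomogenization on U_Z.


f(x, y) = -x**2 - 2*x*y + x + 3*y**2 - y - 2

On U_Z we set Z = 1. Each monomial c·X^i·Y^j·Z^k in F becomes c·x^i·y^j·1^k = c·x^i·y^j.
Substituting Z = 1: F(X, Y, 1) = -x**2 - 2*x*y + x + 3*y**2 - y - 2.
Note: deg(f) ≤ deg(F) = 2; strict inequality happens when F is divisible by Z (lost terms).


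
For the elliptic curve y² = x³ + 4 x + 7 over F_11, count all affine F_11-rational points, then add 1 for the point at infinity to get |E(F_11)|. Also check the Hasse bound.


Affine points = {(1, 1), (1, 10), (2, 1), (2, 10), (5, 3), (5, 8), (6, 4), (6, 7), (7, 2), (7, 9), (8, 1), (8, 10)}; affine count = 12; |E(F_11)| = 13.

Discriminant check: Δ ∝ 4a³ + 27b² = 4·4³ + 27·7² = 4·64 + 27·49 ≡ 6 (mod 11). Nonzero ⇒ E is nonsingular.
For each x ∈ F_11, compute rhs = x³ + 4·x + 7 mod 11, then count y ∈ F_11 with y² ≡ rhs.
  x = 0: rhs = 7, matching y values: none (0 points).
  x = 1: rhs = 1, matching y values: 1, 10 (2 points).
  x = 2: rhs = 1, matching y values: 1, 10 (2 points).
  x = 3: rhs = 2, matching y values: none (0 points).
  x = 4: rhs = 10, matching y values: none (0 points).
  x = 5: rhs = 9, matching y values: 3, 8 (2 points).
  x = 6: rhs = 5, matching y values: 4, 7 (2 points).
  x = 7: rhs = 4, matching y values: 2, 9 (2 points).
  x = 8: rhs = 1, matching y values: 1, 10 (2 points).
  x = 9: rhs = 2, matching y values: none (0 points).
  x = 10: rhs = 2, matching y values: none (0 points).
Total affine count: 12.
Full point count |E(F_11)| = 12 + 1 = 13.
Hasse bound: |13 − (11+1)| = |1| = 1 ≤ 2√11 ≈ 6.6332 ✓.


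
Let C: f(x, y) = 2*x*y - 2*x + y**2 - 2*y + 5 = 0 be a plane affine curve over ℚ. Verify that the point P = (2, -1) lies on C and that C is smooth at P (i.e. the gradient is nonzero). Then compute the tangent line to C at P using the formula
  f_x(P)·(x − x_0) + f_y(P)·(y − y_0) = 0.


Tangent line at P: 8 - 4*x = 0.

Step 1: f(2, -1) = 0, so P lies on C.
Step 2: partial derivatives
  f_x(x, y) = 2*y - 2, f_y(x, y) = 2*x + 2*y - 2.
  f_x(P) = -4, f_y(P) = 0 (gradient nonzero, so P is smooth).
Step 3: tangent line at P: -4·(x − 2) + 0·(y − -1) = 0.
Expanding: 8 - 4*x = 0.


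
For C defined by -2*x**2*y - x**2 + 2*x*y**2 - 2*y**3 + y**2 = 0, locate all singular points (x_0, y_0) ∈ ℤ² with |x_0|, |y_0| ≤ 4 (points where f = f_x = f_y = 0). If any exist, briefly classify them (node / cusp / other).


Singular points: {(0, 0)}; classification: node.

Compute partial derivatives:
  f_x = -4*x*y - 2*x + 2*y**2.
  f_y = -2*x**2 + 4*x*y - 6*y**2 + 2*y.
Scan x_0 ∈ {−4, ..., 4}. For each x_0, f_y(x_0, y) is a polynomial in y; find its integer roots y ∈ {−4, ..., 4}, then test f_x and f at those candidates.
  x = -4: f_y(-4, y) = -6*y**2 - 14*y - 32; no integer root y with |y| ≤ 4.
  x = -3: f_y(-3, y) = -6*y**2 - 10*y - 18; no integer root y with |y| ≤ 4.
  x = -2: f_y(-2, y) = -6*y**2 - 6*y - 8; no integer root y with |y| ≤ 4.
  x = -1: f_y(-1, y) = -6*y**2 - 2*y - 2; no integer root y with |y| ≤ 4.
  x = 0: f_y(0, y) = -6*y**2 + 2*y; vanishes at y ∈ {0}. (0, 0): f_x = 0, f = 0 — SINGULAR.
  x = 1: f_y(1, y) = -6*y**2 + 6*y - 2; no integer root y with |y| ≤ 4.
  x = 2: f_y(2, y) = -6*y**2 + 10*y - 8; no integer root y with |y| ≤ 4.
  x = 3: f_y(3, y) = -6*y**2 + 14*y - 18; no integer root y with |y| ≤ 4.
  x = 4: f_y(4, y) = -6*y**2 + 18*y - 32; no integer root y with |y| ≤ 4.
Only singular point on the grid: (0, 0).
Classify: substitute x = 0 + u, y = 0 + v and expand: f = -2*u**2*v - u**2 + 2*u*v**2 - 2*v**3 + v**2.
No constant or linear terms (consistent with a singular point). Quadratic part: -u**2 + v**2. Cubic part: -2*u**2*v + 2*u*v**2 - 2*v**3.
The quadratic part v**2 - u**2 = (v − u)(v + u) splits into two distinct linear factors, so there are two distinct tangent lines y − 0 = ±(x − 0) — this is a node (ordinary double point).
Classification: node.


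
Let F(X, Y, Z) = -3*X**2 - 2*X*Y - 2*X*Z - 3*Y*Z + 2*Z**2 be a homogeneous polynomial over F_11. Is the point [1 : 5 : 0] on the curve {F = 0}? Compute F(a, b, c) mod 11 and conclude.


F(1,5,0) ≡ 9 (mod 11); P is NOT on the curve.

Evaluate F(1, 5, 0) term-by-term (mod 11).
  -3*X**2 ↦ -3·1·1·1 = -3
  -2*X*Y ↦ -2·1·5·1 = -10
  -2*X*Z ↦ -2·1·1·0 = 0
  -3*Y*Z ↦ -3·1·5·0 = 0
  2*Z**2 ↦ 2·1·1·0 = 0
Sum: F(1, 5, 0) = (-3) + (-10) + (0) + (0) + (0) = -13.
Reducing mod 11: -13 ≡ 9 (mod 11).
Since F(a, b, c) ≡ 9 ≠ 0 (mod 11), P does NOT lie on the curve.


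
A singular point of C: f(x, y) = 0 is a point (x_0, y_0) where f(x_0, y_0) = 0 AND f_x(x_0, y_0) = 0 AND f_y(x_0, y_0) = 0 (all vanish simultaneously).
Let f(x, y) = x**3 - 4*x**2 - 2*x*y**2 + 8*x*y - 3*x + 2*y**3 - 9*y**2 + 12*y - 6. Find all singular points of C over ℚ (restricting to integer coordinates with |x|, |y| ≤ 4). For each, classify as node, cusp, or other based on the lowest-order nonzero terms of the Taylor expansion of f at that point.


Singular points: {(1, 2)}; classification: node.

Compute partial derivatives:
  f_x = 3*x**2 - 8*x - 2*y**2 + 8*y - 3.
  f_y = -4*x*y + 8*x + 6*y**2 - 18*y + 12.
Scan x_0 ∈ {−4, ..., 4}. For each x_0, f_y(x_0, y) is a polynomial in y; find its integer roots y ∈ {−4, ..., 4}, then test f_x and f at those candidates.
  x = -4: f_y(-4, y) = 6*y**2 - 2*y - 20; vanishes at y ∈ {2}. (-4, 2): f_x = 85 ≠ 0.
  x = -3: f_y(-3, y) = 6*y**2 - 6*y - 12; vanishes at y ∈ {-1, 2}. (-3, -1): f_x = 38 ≠ 0; (-3, 2): f_x = 56 ≠ 0.
  x = -2: f_y(-2, y) = 6*y**2 - 10*y - 4; vanishes at y ∈ {2}. (-2, 2): f_x = 33 ≠ 0.
  x = -1: f_y(-1, y) = 6*y**2 - 14*y + 4; vanishes at y ∈ {2}. (-1, 2): f_x = 16 ≠ 0.
  x = 0: f_y(0, y) = 6*y**2 - 18*y + 12; vanishes at y ∈ {1, 2}. (0, 1): f_x = 3 ≠ 0; (0, 2): f_x = 5 ≠ 0.
  x = 1: f_y(1, y) = 6*y**2 - 22*y + 20; vanishes at y ∈ {2}. (1, 2): f_x = 0, f = 0 — SINGULAR.
  x = 2: f_y(2, y) = 6*y**2 - 26*y + 28; vanishes at y ∈ {2}. (2, 2): f_x = 1 ≠ 0.
  x = 3: f_y(3, y) = 6*y**2 - 30*y + 36; vanishes at y ∈ {2, 3}. (3, 2): f_x = 8 ≠ 0; (3, 3): f_x = 6 ≠ 0.
  x = 4: f_y(4, y) = 6*y**2 - 34*y + 44; vanishes at y ∈ {2}. (4, 2): f_x = 21 ≠ 0.
Only singular point on the grid: (1, 2).
Classify: substitute x = 1 + u, y = 2 + v and expand: f = u**3 - u**2 - 2*u*v**2 + 2*v**3 + v**2.
No constant or linear terms (consistent with a singular point). Quadratic part: -u**2 + v**2. Cubic part: u**3 - 2*u*v**2 + 2*v**3.
The quadratic part v**2 - u**2 = (v − u)(v + u) splits into two distinct linear factors, so there are two distinct tangent lines y − 2 = ±(x − 1) — this is a node (ordinary double point).
Classification: node.


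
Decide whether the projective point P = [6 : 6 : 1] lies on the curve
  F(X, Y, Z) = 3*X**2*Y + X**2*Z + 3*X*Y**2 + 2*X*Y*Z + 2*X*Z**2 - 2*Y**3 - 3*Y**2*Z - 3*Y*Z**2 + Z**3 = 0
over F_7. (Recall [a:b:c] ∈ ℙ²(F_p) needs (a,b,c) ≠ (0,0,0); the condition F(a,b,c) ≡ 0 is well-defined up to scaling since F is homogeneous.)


F(6,6,1) ≡ 5 (mod 7); P is NOT on the curve.

Evaluate F(6, 6, 1) term-by-term (mod 7).
  3*X**2*Y ↦ 3·36·6·1 = 648
  X**2*Z ↦ 1·36·1·1 = 36
  3*X*Y**2 ↦ 3·6·36·1 = 648
  2*X*Y*Z ↦ 2·6·6·1 = 72
  2*X*Z**2 ↦ 2·6·1·1 = 12
  -2*Y**3 ↦ -2·1·216·1 = -432
  -3*Y**2*Z ↦ -3·1·36·1 = -108
  -3*Y*Z**2 ↦ -3·1·6·1 = -18
  Z**3 ↦ 1·1·1·1 = 1
Sum: F(6, 6, 1) = (648) + (36) + (648) + (72) + (12) + (-432) + (-108) + (-18) + (1) = 859.
Reducing mod 7: 859 ≡ 5 (mod 7).
Since F(a, b, c) ≡ 5 ≠ 0 (mod 7), P does NOT lie on the curve.


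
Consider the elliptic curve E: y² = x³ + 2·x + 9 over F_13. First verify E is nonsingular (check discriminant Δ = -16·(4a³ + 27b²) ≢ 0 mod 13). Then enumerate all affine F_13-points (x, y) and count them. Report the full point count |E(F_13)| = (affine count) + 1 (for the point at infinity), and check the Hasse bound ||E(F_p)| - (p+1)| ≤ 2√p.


Affine points = {(0, 3), (0, 10), (1, 5), (1, 8), (3, 4), (3, 9), (4, 4), (4, 9), (5, 1), (5, 12), (6, 4), (6, 9), (8, 2), (8, 11), (11, 6), (11, 7)}; affine count = 16; |E(F_13)| = 17.

Discriminant check: Δ ∝ 4a³ + 27b² = 4·2³ + 27·9² = 4·8 + 27·81 ≡ 9 (mod 13). Nonzero ⇒ E is nonsingular.
For each x ∈ F_13, compute rhs = x³ + 2·x + 9 mod 13, then count y ∈ F_13 with y² ≡ rhs.
  x = 0: rhs = 9, matching y values: 3, 10 (2 points).
  x = 1: rhs = 12, matching y values: 5, 8 (2 points).
  x = 2: rhs = 8, matching y values: none (0 points).
  x = 3: rhs = 3, matching y values: 4, 9 (2 points).
  x = 4: rhs = 3, matching y values: 4, 9 (2 points).
  x = 5: rhs = 1, matching y values: 1, 12 (2 points).
  x = 6: rhs = 3, matching y values: 4, 9 (2 points).
  x = 7: rhs = 2, matching y values: none (0 points).
  x = 8: rhs = 4, matching y values: 2, 11 (2 points).
  x = 9: rhs = 2, matching y values: none (0 points).
  x = 10: rhs = 2, matching y values: none (0 points).
  x = 11: rhs = 10, matching y values: 6, 7 (2 points).
  x = 12: rhs = 6, matching y values: none (0 points).
Total affine count: 16.
Full point count |E(F_13)| = 16 + 1 = 17.
Hasse bound: |17 − (13+1)| = |3| = 3 ≤ 2√13 ≈ 7.2111 ✓.


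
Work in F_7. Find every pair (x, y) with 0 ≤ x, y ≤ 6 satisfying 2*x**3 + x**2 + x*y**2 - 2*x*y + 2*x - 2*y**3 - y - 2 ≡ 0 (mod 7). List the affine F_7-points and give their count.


Affine F_7-points: {(2, 5), (3, 2), (4, 3), (5, 6), (6, 1)}; count = 5.

For each of the 49 pairs (x, y) ∈ F_7², evaluate f(x, y) mod 7. Record the zeros.
  x = 0: [0↦5, 1↦2, 2↦1, 3↦4, 4↦6, 5↦2, 6↦1]  zeros at y ∈ ∅
  x = 1: [0↦3, 1↦6, 2↦6, 3↦5, 4↦5, 5↦1, 6↦2]  zeros at y ∈ ∅
  x = 2: [0↦1, 1↦3, 2↦4, 3↦6, 4↦4, 5↦0, 6↦3]  zeros at y ∈ {5}
  x = 3: [0↦4, 1↦5, 2↦0, 3↦5, 4↦1, 5↦4, 6↦2]  zeros at y ∈ {2}
  x = 4: [0↦3, 1↦3, 2↦6, 3↦0, 4↦1, 5↦4, 6↦4]  zeros at y ∈ {3}
  x = 5: [0↦3, 1↦2, 2↦6, 3↦3, 4↦2, 5↦5, 6↦0]  zeros at y ∈ {6}
  x = 6: [0↦2, 1↦0, 2↦5, 3↦5, 4↦2, 5↦5, 6↦2]  zeros at y ∈ {1}
Collecting zeros: affine points = {(2, 5), (3, 2), (4, 3), (5, 6), (6, 1)}.
Total count |C(F_7)_aff| = 5.


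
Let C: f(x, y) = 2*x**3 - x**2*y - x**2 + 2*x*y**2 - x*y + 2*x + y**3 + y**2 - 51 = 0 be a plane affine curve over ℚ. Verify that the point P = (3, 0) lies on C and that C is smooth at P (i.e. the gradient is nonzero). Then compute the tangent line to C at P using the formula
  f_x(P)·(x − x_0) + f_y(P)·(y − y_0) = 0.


Tangent line at P: 50*x - 12*y - 150 = 0.

Step 1: f(3, 0) = 0, so P lies on C.
Step 2: partial derivatives
  f_x(x, y) = 6*x**2 - 2*x*y - 2*x + 2*y**2 - y + 2, f_y(x, y) = -x**2 + 4*x*y - x + 3*y**2 + 2*y.
  f_x(P) = 50, f_y(P) = -12 (gradient nonzero, so P is smooth).
Step 3: tangent line at P: 50·(x − 3) + -12·(y − 0) = 0.
Expanding: 50*x - 12*y - 150 = 0.


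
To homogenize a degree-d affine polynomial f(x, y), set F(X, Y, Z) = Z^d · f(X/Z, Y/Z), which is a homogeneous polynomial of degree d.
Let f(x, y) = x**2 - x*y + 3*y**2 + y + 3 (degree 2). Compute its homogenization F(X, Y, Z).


F(X, Y, Z) = X**2 - X*Y + 3*Y**2 + Y*Z + 3*Z**2

deg(f) = 2.
Substitute x = X/Z, y = Y/Z into f, then multiply by Z^2.
  monomial 1·x^2·y^0 ↦ 1·X^2·Y^0·Z^0.
  monomial -1·x^1·y^1 ↦ -1·X^1·Y^1·Z^0.
  monomial 3·x^0·y^2 ↦ 3·X^0·Y^2·Z^0.
  monomial 1·x^0·y^1 ↦ 1·X^0·Y^1·Z^1.
  monomial 3·x^0·y^0 ↦ 3·X^0·Y^0·Z^2.
Collecting: F(X, Y, Z) = X**2 - X*Y + 3*Y**2 + Y*Z + 3*Z**2.


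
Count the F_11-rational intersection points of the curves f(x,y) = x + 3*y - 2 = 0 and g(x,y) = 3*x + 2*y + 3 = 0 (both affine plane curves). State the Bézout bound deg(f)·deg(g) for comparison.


Common zeros: {(6, 6)}; count = 1; Bézout bound = 1.

deg(f) = 1, deg(g) = 1, so Bézout bound = 1.
Scan x ∈ F_11. For each x, list the y ∈ F_11 with f(x, y) ≡ 0 and those with g(x, y) ≡ 0 (mod 11); the common zeros in that column are the intersection.
  x = 0: f ≡ 0 at y ∈ {8}; g ≡ 0 at y ∈ {4}; common: ∅.
  x = 1: f ≡ 0 at y ∈ {4}; g ≡ 0 at y ∈ {8}; common: ∅.
  x = 2: f ≡ 0 at y ∈ {0}; g ≡ 0 at y ∈ {1}; common: ∅.
  x = 3: f ≡ 0 at y ∈ {7}; g ≡ 0 at y ∈ {5}; common: ∅.
  x = 4: f ≡ 0 at y ∈ {3}; g ≡ 0 at y ∈ {9}; common: ∅.
  x = 5: f ≡ 0 at y ∈ {10}; g ≡ 0 at y ∈ {2}; common: ∅.
  x = 6: f ≡ 0 at y ∈ {6}; g ≡ 0 at y ∈ {6}; common: {6}.
  x = 7: f ≡ 0 at y ∈ {2}; g ≡ 0 at y ∈ {10}; common: ∅.
  x = 8: f ≡ 0 at y ∈ {9}; g ≡ 0 at y ∈ {3}; common: ∅.
  x = 9: f ≡ 0 at y ∈ {5}; g ≡ 0 at y ∈ {7}; common: ∅.
  x = 10: f ≡ 0 at y ∈ {1}; g ≡ 0 at y ∈ {0}; common: ∅.
Collecting: common zeros = {(6, 6)}, so the count is 1.
Comparison with the Bézout bound: 1 ≤ 1 = deg(f)·deg(g), as expected for curves with no common component (the bound is attained).


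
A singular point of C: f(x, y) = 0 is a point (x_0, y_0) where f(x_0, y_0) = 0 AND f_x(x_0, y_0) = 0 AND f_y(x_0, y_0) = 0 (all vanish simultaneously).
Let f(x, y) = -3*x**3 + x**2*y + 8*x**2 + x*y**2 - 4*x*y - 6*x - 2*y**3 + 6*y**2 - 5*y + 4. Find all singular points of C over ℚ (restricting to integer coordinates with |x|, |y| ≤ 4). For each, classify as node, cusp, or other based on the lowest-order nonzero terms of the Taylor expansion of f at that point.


Singular points: {(1, 1)}; classification: cusp.

Compute partial derivatives:
  f_x = -9*x**2 + 2*x*y + 16*x + y**2 - 4*y - 6.
  f_y = x**2 + 2*x*y - 4*x - 6*y**2 + 12*y - 5.
Scan x_0 ∈ {−4, ..., 4}. For each x_0, f_y(x_0, y) is a polynomial in y; find its integer roots y ∈ {−4, ..., 4}, then test f_x and f at those candidates.
  x = -4: f_y(-4, y) = -6*y**2 + 4*y + 27; no integer root y with |y| ≤ 4.
  x = -3: f_y(-3, y) = -6*y**2 + 6*y + 16; no integer root y with |y| ≤ 4.
  x = -2: f_y(-2, y) = -6*y**2 + 8*y + 7; no integer root y with |y| ≤ 4.
  x = -1: f_y(-1, y) = -6*y**2 + 10*y; vanishes at y ∈ {0}. (-1, 0): f_x = -31 ≠ 0.
  x = 0: f_y(0, y) = -6*y**2 + 12*y - 5; no integer root y with |y| ≤ 4.
  x = 1: f_y(1, y) = -6*y**2 + 14*y - 8; vanishes at y ∈ {1}. (1, 1): f_x = 0, f = 0 — SINGULAR.
  x = 2: f_y(2, y) = -6*y**2 + 16*y - 9; no integer root y with |y| ≤ 4.
  x = 3: f_y(3, y) = -6*y**2 + 18*y - 8; no integer root y with |y| ≤ 4.
  x = 4: f_y(4, y) = -6*y**2 + 20*y - 5; no integer root y with |y| ≤ 4.
Only singular point on the grid: (1, 1).
Classify: substitute x = 1 + u, y = 1 + v and expand: f = -3*u**3 + u**2*v + u*v**2 - 2*v**3 + v**2.
No constant or linear terms (consistent with a singular point). Quadratic part: v**2. Cubic part: -3*u**3 + u**2*v + u*v**2 - 2*v**3.
The quadratic part v**2 is a perfect square, so there is a single (double) tangent line v = 0, i.e. y = 1. Restricting the cubic part to that line (v = 0) leaves -3*u**3 ≠ 0, so f is not divisible by v and the branch is v² ≈ 3*u**3 to lowest order — this is a cusp.
Classification: cusp.


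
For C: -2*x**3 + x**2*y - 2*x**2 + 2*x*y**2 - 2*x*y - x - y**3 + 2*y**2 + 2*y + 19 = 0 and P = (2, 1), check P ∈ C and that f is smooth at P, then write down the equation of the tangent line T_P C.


Tangent line at P: -29*x + 11*y + 47 = 0.

Step 1: f(2, 1) = 0, so P lies on C.
Step 2: partial derivatives
  f_x(x, y) = -6*x**2 + 2*x*y - 4*x + 2*y**2 - 2*y - 1, f_y(x, y) = x**2 + 4*x*y - 2*x - 3*y**2 + 4*y + 2.
  f_x(P) = -29, f_y(P) = 11 (gradient nonzero, so P is smooth).
Step 3: tangent line at P: -29·(x − 2) + 11·(y − 1) = 0.
Expanding: -29*x + 11*y + 47 = 0.


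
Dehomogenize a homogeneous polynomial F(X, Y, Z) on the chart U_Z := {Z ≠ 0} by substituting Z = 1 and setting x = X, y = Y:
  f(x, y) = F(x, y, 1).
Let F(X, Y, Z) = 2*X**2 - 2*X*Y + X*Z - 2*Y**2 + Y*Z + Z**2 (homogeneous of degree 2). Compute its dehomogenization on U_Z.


f(x, y) = 2*x**2 - 2*x*y + x - 2*y**2 + y + 1

On U_Z we set Z = 1. Each monomial c·X^i·Y^j·Z^k in F becomes c·x^i·y^j·1^k = c·x^i·y^j.
Substituting Z = 1: F(X, Y, 1) = 2*x**2 - 2*x*y + x - 2*y**2 + y + 1.
Note: deg(f) ≤ deg(F) = 2; strict inequality happens when F is divisible by Z (lost terms).


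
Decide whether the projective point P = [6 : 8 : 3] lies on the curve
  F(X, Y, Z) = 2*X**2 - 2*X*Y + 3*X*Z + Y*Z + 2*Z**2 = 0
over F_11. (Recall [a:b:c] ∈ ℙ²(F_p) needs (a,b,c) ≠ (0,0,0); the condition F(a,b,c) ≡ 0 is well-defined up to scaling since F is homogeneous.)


F(6,8,3) ≡ 6 (mod 11); P is NOT on the curve.

Evaluate F(6, 8, 3) term-by-term (mod 11).
  2*X**2 ↦ 2·36·1·1 = 72
  -2*X*Y ↦ -2·6·8·1 = -96
  3*X*Z ↦ 3·6·1·3 = 54
  Y*Z ↦ 1·1·8·3 = 24
  2*Z**2 ↦ 2·1·1·9 = 18
Sum: F(6, 8, 3) = (72) + (-96) + (54) + (24) + (18) = 72.
Reducing mod 11: 72 ≡ 6 (mod 11).
Since F(a, b, c) ≡ 6 ≠ 0 (mod 11), P does NOT lie on the curve.
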